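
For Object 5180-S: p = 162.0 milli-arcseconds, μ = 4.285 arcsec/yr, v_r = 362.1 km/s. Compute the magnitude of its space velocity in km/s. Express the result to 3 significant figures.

383 km/s

d = 1/p = 1/0.1620″ = 6.1728 pc.
v_t = 4.740 μ d = 4.740 × 4.285 × 6.1728 = 125.38 km/s.
v = √(v_r² + v_t²) = √(362.1² + 125.38²) = √146837 = 383.19 km/s.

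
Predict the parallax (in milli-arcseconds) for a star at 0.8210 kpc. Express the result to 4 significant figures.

d = 0.8210 kpc = 821 pc.
p = 1/d = 1/821 = 0.001218 arcsec.
= 0.001218 × 1000 = 1.218 mas.

1.218 mas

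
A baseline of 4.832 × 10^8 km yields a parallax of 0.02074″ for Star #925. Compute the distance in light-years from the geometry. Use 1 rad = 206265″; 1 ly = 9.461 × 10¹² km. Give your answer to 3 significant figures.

508 ly

θ = 0.02074″ = 0.02074/206265 = 1.0055 × 10^-7 rad.
d = B/θ = (4.832 × 10^8) / (1.0055 × 10^-7) = 4.8056 × 10^15 km = (4.8056 × 10^15) / (9.461 × 10^12) ly = 507.94 ly.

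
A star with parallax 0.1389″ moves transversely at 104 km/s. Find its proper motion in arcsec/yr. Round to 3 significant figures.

d = 1/p = 1/0.1389″ = 7.1994 pc.
μ = v_t / (4.74 d) = 104 / (4.74 × 7.1994) = 104 / 34.125 = 3.0476 ″/yr.

3.05 arcsec/yr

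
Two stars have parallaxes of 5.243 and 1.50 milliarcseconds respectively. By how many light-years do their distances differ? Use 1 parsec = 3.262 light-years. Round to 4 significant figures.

d_A = 1/0.005243″ = 190.73 pc; d_B = 1/0.001500″ = 666.67 pc.
|d_B − d_A| = |666.67 − 190.73| = 475.94 pc = 475.94 × 3.262 ly = 1552.5 ly.

1553 ly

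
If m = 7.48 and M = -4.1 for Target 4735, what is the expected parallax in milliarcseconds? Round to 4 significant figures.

0.4831 mas

m − M = 7.48 − (-4.1) = 11.58.
d = 10^((m−M)/5 + 1) = 10^3.316 = 2070.1 pc.
p = 1/d = 1/2070.1 = 0.00048307 arcsec = 0.48307 mas.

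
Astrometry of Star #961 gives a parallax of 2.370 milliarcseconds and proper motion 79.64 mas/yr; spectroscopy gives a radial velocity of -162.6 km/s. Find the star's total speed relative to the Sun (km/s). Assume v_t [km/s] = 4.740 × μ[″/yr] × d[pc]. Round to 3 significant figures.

d = 1/p = 1/0.002370″ = 421.94 pc.
μ = 79.64 mas/yr = 0.07964 ″/yr.
v_t = 4.740 μ d = 4.740 × 0.07964 × 421.94 = 159.28 km/s.
v = √(v_r² + v_t²) = √((-162.6)² + 159.28²) = √51808.9 = 227.62 km/s.

228 km/s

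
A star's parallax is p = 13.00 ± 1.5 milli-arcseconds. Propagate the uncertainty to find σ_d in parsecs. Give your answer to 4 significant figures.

8.876 pc

d = 1/p, so σ_d = σ_p / p².
σ_d = 0.00150 / (0.01300)² = 0.00150 / 0.000169 = 8.8757 pc.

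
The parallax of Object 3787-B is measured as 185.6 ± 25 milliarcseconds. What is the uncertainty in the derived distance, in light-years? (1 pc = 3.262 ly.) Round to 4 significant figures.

d = 1/p, so σ_d = σ_p / p².
σ_d = 0.0250 / (0.1856)² = 0.0250 / 0.034447 = 0.72575 pc = 0.72575 × 3.262 ly = 2.3674 ly.

2.367 ly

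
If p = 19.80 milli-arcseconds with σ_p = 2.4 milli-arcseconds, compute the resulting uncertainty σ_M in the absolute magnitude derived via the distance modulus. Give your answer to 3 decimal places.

M = m − 5 log₁₀ d + 5 = m + 5 log₁₀ p + 5, so ∂M/∂p = 5/(p ln 10).
σ_M = (5/ln 10) · (σ_p/p) = 2.1715 × 2.4/19.80 = 2.1715 × 0.12121 = 0.26321.

σ_M = 0.263 mag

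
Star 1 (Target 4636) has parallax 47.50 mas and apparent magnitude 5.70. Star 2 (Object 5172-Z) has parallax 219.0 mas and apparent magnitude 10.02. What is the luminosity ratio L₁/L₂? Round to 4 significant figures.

d₁ = 1/p₁ = 1/0.04750″ = 21.053 pc; d₂ = 1/p₂ = 1/0.2190″ = 4.5662 pc.
M₁ = m₁ − 5 log₁₀ d₁ + 5 = 5.70 − 6.6166 + 5 = 4.0834.
M₂ = 10.02 − 3.2978 + 5 = 11.7222.
L₁/L₂ = 10^(0.4(M₂ − M₁)) = 10^(0.4 × 7.6388) = 10^3.05552 = 1136.4.

L₁/L₂ = 1136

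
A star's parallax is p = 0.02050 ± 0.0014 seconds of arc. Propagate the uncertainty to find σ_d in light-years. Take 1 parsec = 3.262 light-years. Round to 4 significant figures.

10.87 ly

d = 1/p, so σ_d = σ_p / p².
σ_d = 0.00140 / (0.02050)² = 0.00140 / 0.00042025 = 3.3314 pc = 3.3314 × 3.262 ly = 10.867 ly.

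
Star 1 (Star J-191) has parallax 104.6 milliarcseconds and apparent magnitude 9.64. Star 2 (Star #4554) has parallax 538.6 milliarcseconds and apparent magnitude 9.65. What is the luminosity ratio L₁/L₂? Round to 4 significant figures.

L₁/L₂ = 26.76

d₁ = 1/p₁ = 1/0.1046″ = 9.5602 pc; d₂ = 1/p₂ = 1/0.5386″ = 1.8567 pc.
M₁ = m₁ − 5 log₁₀ d₁ + 5 = 9.64 − 4.9023 + 5 = 9.7377.
M₂ = 9.65 − 1.3437 + 5 = 13.3063.
L₁/L₂ = 10^(0.4(M₂ − M₁)) = 10^(0.4 × 3.5686) = 10^1.42744 = 26.757.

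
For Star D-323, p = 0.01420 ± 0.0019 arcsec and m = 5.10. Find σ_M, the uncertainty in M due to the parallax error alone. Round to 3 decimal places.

σ_M = 0.291 mag

M = m − 5 log₁₀ d + 5 = m + 5 log₁₀ p + 5, so ∂M/∂p = 5/(p ln 10).
σ_M = (5/ln 10) · (σ_p/p) = 2.1715 × 0.0019/0.01420 = 2.1715 × 0.1338 = 0.29055.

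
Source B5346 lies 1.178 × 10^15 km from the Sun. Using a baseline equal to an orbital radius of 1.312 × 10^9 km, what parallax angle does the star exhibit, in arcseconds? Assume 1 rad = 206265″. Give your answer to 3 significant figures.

0.230 arcsec

θ ≈ B/d = (1.312 × 10^9) / (1.178 × 10^15) = 1.1138 × 10^-6 rad.
In arcseconds: 1.1138 × 10^-6 × 206265 = 0.22974″.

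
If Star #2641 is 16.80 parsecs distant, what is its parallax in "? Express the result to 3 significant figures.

p = 1/d = 1/16.8 = 0.059524 arcsec.

0.0595 "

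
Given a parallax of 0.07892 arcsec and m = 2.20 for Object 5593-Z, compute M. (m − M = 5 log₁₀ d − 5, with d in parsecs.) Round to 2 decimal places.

d = 1/p = 1/0.07892″ = 12.671 pc.
m − M = 5 log₁₀(12.671) − 5 = 5.5141 − 5 = 0.5141.
M = m − (m − M) = 2.20 − 0.5141 = 1.69.

M = 1.69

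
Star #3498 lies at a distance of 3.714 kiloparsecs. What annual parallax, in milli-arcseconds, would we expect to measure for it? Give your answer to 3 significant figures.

d = 3.714 kpc = 3714 pc.
p = 1/d = 1/3714 = 0.00026925 arcsec.
= 0.00026925 × 1000 = 0.26925 mas.

0.269 mas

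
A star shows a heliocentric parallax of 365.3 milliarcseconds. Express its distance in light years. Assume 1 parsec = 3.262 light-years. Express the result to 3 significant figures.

p = 365.3 milliarcseconds = 0.3653 arcsec.
d = 1/p = 1/0.3653 = 2.7375 pc.
In light-years: 2.7375 × 3.262 = 8.9297 ly.

8.93 light years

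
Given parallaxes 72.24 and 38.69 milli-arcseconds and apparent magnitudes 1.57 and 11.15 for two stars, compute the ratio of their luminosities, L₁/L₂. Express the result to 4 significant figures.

d₁ = 1/p₁ = 1/0.07224″ = 13.843 pc; d₂ = 1/p₂ = 1/0.03869″ = 25.846 pc.
M₁ = m₁ − 5 log₁₀ d₁ + 5 = 1.57 − 5.7062 + 5 = 0.8638.
M₂ = 11.15 − 7.0620 + 5 = 9.0880.
L₁/L₂ = 10^(0.4(M₂ − M₁)) = 10^(0.4 × 8.2242) = 10^3.28968 = 1948.4.

L₁/L₂ = 1948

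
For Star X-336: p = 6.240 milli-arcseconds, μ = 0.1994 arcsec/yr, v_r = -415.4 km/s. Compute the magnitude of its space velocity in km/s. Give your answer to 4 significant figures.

d = 1/p = 1/0.006240″ = 160.26 pc.
v_t = 4.740 μ d = 4.740 × 0.1994 × 160.26 = 151.47 km/s.
v = √(v_r² + v_t²) = √((-415.4)² + 151.47²) = √195500 = 442.15 km/s.

442.2 km/s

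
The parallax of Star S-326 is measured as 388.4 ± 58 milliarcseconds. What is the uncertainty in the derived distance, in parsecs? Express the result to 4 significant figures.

0.3845 pc

d = 1/p, so σ_d = σ_p / p².
σ_d = 0.0580 / (0.3884)² = 0.0580 / 0.15085 = 0.38449 pc.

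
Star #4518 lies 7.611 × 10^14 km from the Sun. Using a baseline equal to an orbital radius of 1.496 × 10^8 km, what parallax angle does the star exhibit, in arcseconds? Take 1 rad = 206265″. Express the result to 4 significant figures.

0.04054 arcsec

θ ≈ B/d = (1.496 × 10^8) / (7.611 × 10^14) = 1.9656 × 10^-7 rad.
In arcseconds: 1.9656 × 10^-7 × 206265 = 0.040543″.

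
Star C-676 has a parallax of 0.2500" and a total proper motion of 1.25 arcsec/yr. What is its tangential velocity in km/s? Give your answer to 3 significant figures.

23.7 km/s

d = 1/p = 1/0.2500″ = 4 pc.
v_t = 4.74 × μ × d = 4.74 × 1.25 × 4 = 23.7 km/s.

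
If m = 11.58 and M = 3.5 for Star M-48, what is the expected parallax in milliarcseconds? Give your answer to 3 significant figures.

m − M = 11.58 − 3.5 = 8.08.
d = 10^((m−M)/5 + 1) = 10^2.616 = 413.05 pc.
p = 1/d = 1/413.05 = 0.002421 arcsec = 2.421 mas.

2.42 mas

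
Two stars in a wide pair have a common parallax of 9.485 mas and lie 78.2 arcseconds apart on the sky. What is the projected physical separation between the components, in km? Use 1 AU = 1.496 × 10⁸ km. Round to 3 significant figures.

1.23 × 10^12 km

d = 1/p = 1/0.009485″ = 105.43 pc.
At distance d (pc), an angle of θ arcsec spans θ·d AU: s = 78.2 × 105.43 = 8244.6 AU.
= 8244.6 × 1.496 × 10⁸ km = 1.2334 × 10^12 km.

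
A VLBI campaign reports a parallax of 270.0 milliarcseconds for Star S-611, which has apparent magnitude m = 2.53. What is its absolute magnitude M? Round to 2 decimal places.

d = 1/p = 1/0.2700″ = 3.7037 pc.
m − M = 5 log₁₀(3.7037) − 5 = 2.8432 − 5 = -2.1568.
M = m − (m − M) = 2.53 − (-2.1568) = 4.69.

M = 4.69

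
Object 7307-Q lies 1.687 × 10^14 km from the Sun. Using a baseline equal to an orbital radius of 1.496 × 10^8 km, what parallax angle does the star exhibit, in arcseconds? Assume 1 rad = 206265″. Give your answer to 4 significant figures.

θ ≈ B/d = (1.496 × 10^8) / (1.687 × 10^14) = 8.8678 × 10^-7 rad.
In arcseconds: 8.8678 × 10^-7 × 206265 = 0.18291″.

0.1829 arcsec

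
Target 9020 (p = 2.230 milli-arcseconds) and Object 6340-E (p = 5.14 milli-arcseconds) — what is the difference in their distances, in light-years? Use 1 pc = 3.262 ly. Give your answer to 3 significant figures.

d_A = 1/0.002230″ = 448.43 pc; d_B = 1/0.005140″ = 194.55 pc.
|d_B − d_A| = |194.55 − 448.43| = 253.88 pc = 253.88 × 3.262 ly = 828.16 ly.

828 ly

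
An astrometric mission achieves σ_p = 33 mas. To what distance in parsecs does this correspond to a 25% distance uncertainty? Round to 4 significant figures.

7.576 pc

σ_d/d = σ_p/p, so the condition is σ_p/p ≤ 0.25, i.e. p ≥ σ_p/0.25.
p_min = 33/0.25 = 132 mas = 0.132 arcsec.
d_max = 1/p_min = 1/0.132 = 7.5758 pc.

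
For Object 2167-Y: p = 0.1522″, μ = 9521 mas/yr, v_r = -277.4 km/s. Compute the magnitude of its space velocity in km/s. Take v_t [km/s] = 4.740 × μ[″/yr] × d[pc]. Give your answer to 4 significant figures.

406.0 km/s

d = 1/p = 1/0.1522″ = 6.5703 pc.
μ = 9521 mas/yr = 9.521 ″/yr.
v_t = 4.740 μ d = 4.740 × 9.521 × 6.5703 = 296.51 km/s.
v = √(v_r² + v_t²) = √((-277.4)² + 296.51²) = √164869 = 406.04 km/s.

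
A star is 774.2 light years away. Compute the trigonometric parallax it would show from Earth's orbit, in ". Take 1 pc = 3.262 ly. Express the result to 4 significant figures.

d = 774.2 ly ÷ 3.262 = 237.34 pc.
p = 1/d = 1/237.34 = 0.0042134 arcsec.

0.004213 "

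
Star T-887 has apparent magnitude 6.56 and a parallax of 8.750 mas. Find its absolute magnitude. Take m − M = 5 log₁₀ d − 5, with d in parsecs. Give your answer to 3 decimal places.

M = 1.270

d = 1/p = 1/0.008750″ = 114.29 pc.
m − M = 5 log₁₀(114.29) − 5 = 10.2900 − 5 = 5.2900.
M = m − (m − M) = 6.56 − 5.2900 = 1.270.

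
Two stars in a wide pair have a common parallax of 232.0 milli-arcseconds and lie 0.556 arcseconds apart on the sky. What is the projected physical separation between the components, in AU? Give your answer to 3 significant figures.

d = 1/p = 1/0.2320″ = 4.3103 pc.
At distance d (pc), an angle of θ arcsec spans θ·d AU: s = 0.556 × 4.3103 = 2.3965 AU.

2.40 AU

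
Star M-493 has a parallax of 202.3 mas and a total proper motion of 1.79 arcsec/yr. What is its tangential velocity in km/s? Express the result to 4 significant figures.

d = 1/p = 1/0.2023″ = 4.9432 pc.
v_t = 4.74 × μ × d = 4.74 × 1.79 × 4.9432 = 41.941 km/s.

41.94 km/s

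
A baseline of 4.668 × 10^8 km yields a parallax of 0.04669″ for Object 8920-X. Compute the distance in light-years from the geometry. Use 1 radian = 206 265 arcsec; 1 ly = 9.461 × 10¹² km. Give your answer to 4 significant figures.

θ = 0.04669″ = 0.04669/206265 = 2.2636 × 10^-7 rad.
d = B/θ = (4.668 × 10^8) / (2.2636 × 10^-7) = 2.0622 × 10^15 km = (2.0622 × 10^15) / (9.461 × 10^12) ly = 217.97 ly.

218.0 ly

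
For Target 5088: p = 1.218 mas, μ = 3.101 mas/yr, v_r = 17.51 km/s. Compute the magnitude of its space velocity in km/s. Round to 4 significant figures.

d = 1/p = 1/0.001218″ = 821.02 pc.
μ = 3.101 mas/yr = 0.003101 ″/yr.
v_t = 4.740 μ d = 4.740 × 0.003101 × 821.02 = 12.068 km/s.
v = √(v_r² + v_t²) = √(17.51² + 12.068²) = √452.237 = 21.266 km/s.

21.27 km/s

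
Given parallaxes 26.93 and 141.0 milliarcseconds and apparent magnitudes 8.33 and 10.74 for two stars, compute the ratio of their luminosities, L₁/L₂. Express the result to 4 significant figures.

d₁ = 1/p₁ = 1/0.02693″ = 37.133 pc; d₂ = 1/p₂ = 1/0.1410″ = 7.0922 pc.
M₁ = m₁ − 5 log₁₀ d₁ + 5 = 8.33 − 7.8488 + 5 = 5.4812.
M₂ = 10.74 − 4.2539 + 5 = 11.4861.
L₁/L₂ = 10^(0.4(M₂ − M₁)) = 10^(0.4 × 6.0049) = 10^2.40196 = 252.32.

L₁/L₂ = 252.3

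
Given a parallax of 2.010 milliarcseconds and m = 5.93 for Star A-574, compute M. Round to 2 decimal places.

M = -2.55

d = 1/p = 1/0.002010″ = 497.51 pc.
m − M = 5 log₁₀(497.51) − 5 = 13.4840 − 5 = 8.4840.
M = m − (m − M) = 5.93 − 8.4840 = -2.55.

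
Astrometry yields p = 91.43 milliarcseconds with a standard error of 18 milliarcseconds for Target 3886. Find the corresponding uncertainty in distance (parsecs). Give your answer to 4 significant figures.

2.153 pc

d = 1/p, so σ_d = σ_p / p².
σ_d = 0.0180 / (0.09143)² = 0.0180 / 0.0083594 = 2.1533 pc.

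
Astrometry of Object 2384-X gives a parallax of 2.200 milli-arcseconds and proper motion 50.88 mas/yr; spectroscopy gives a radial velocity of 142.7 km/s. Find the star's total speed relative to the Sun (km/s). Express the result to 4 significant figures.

179.9 km/s

d = 1/p = 1/0.002200″ = 454.55 pc.
μ = 50.88 mas/yr = 0.05088 ″/yr.
v_t = 4.740 μ d = 4.740 × 0.05088 × 454.55 = 109.62 km/s.
v = √(v_r² + v_t²) = √(142.7² + 109.62²) = √32379.8 = 179.94 km/s.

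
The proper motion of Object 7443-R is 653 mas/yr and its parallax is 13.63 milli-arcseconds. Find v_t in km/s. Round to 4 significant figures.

d = 1/p = 1/0.01363″ = 73.368 pc.
μ = 653 mas/yr = 0.653 ″/yr.
v_t = 4.74 × μ × d = 4.74 × 0.653 × 73.368 = 227.09 km/s.

227.1 km/s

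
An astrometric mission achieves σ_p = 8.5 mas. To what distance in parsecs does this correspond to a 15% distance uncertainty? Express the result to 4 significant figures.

17.65 pc

σ_d/d = σ_p/p, so the condition is σ_p/p ≤ 0.15, i.e. p ≥ σ_p/0.15.
p_min = 8.5/0.15 = 56.667 mas = 0.056667 arcsec.
d_max = 1/p_min = 1/0.056667 = 17.647 pc.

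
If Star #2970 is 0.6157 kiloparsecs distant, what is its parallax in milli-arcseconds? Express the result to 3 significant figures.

d = 0.6157 kpc = 615.7 pc.
p = 1/d = 1/615.7 = 0.0016242 arcsec.
= 0.0016242 × 1000 = 1.6242 mas.

1.62 mas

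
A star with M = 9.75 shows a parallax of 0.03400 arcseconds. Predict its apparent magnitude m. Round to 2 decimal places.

d = 1/p = 1/0.03400″ = 29.412 pc.
m − M = 5 log₁₀ d − 5 = 5 log₁₀(29.412) − 5 = 7.3426 − 5 = 2.3426.
m = M + (m − M) = 9.75 + 2.3426 = 12.09.

m = 12.09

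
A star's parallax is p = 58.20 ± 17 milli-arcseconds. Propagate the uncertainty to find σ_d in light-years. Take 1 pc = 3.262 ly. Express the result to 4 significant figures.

d = 1/p, so σ_d = σ_p / p².
σ_d = 0.0170 / (0.05820)² = 0.0170 / 0.0033872 = 5.0189 pc = 5.0189 × 3.262 ly = 16.372 ly.

16.37 ly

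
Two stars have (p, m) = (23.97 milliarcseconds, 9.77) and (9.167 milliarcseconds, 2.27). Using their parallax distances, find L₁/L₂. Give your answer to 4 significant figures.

L₁/L₂ = 0.0001463

d₁ = 1/p₁ = 1/0.02397″ = 41.719 pc; d₂ = 1/p₂ = 1/0.009167″ = 109.09 pc.
M₁ = m₁ − 5 log₁₀ d₁ + 5 = 9.77 − 8.1017 + 5 = 6.6683.
M₂ = 2.27 − 10.1889 + 5 = -2.9189.
L₁/L₂ = 10^(0.4(M₂ − M₁)) = 10^(0.4 × (-9.5872)) = 10^(-3.83488) = 0.00014626.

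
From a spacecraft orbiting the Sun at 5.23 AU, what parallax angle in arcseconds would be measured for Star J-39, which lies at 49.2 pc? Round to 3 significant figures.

p (arcsec) = B (AU) / d (pc).
p = 5.23 / 49.2 = 0.1063 arcsec.

0.106 arcsec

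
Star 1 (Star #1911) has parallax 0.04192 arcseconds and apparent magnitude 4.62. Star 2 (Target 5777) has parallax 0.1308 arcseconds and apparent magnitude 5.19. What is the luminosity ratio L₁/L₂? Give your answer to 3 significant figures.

d₁ = 1/p₁ = 1/0.04192″ = 23.855 pc; d₂ = 1/p₂ = 1/0.1308″ = 7.6453 pc.
M₁ = m₁ − 5 log₁₀ d₁ + 5 = 4.62 − 6.8879 + 5 = 2.7321.
M₂ = 5.19 − 4.4170 + 5 = 5.7730.
L₁/L₂ = 10^(0.4(M₂ − M₁)) = 10^(0.4 × 3.0409) = 10^1.21636 = 16.457.

L₁/L₂ = 16.5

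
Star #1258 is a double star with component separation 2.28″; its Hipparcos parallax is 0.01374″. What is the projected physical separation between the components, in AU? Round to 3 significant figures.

166 AU

d = 1/p = 1/0.01374″ = 72.78 pc.
At distance d (pc), an angle of θ arcsec spans θ·d AU: s = 2.28 × 72.78 = 165.94 AU.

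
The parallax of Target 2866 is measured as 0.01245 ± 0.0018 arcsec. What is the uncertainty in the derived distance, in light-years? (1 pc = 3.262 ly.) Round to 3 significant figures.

37.9 ly

d = 1/p, so σ_d = σ_p / p².
σ_d = 0.00180 / (0.01245)² = 0.00180 / 0.000155 = 11.613 pc = 11.613 × 3.262 ly = 37.882 ly.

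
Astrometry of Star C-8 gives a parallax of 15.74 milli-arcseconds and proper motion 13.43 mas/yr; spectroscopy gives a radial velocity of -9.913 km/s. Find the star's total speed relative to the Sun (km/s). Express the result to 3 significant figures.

10.7 km/s

d = 1/p = 1/0.01574″ = 63.532 pc.
μ = 13.43 mas/yr = 0.01343 ″/yr.
v_t = 4.740 μ d = 4.740 × 0.01343 × 63.532 = 4.0443 km/s.
v = √(v_r² + v_t²) = √((-9.913)² + 4.0443²) = √114.624 = 10.706 km/s.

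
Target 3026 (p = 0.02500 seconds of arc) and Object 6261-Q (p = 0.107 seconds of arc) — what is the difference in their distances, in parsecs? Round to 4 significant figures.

d_A = 1/0.02500″ = 40 pc; d_B = 1/0.1070″ = 9.3458 pc.
|d_B − d_A| = |9.3458 − 40| = 30.654 pc.

30.65 pc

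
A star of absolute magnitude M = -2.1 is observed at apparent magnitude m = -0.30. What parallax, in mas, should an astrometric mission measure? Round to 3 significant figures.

m − M = -0.30 − (-2.1) = 1.80.
d = 10^((m−M)/5 + 1) = 10^1.360 = 22.909 pc.
p = 1/d = 1/22.909 = 0.043651 arcsec = 43.651 mas.

43.7 mas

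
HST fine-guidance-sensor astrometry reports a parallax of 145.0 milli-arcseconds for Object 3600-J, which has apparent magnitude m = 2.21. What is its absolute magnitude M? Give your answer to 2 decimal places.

d = 1/p = 1/0.1450″ = 6.8966 pc.
m − M = 5 log₁₀(6.8966) − 5 = 4.1932 − 5 = -0.8068.
M = m − (m − M) = 2.21 − (-0.8068) = 3.02.

M = 3.02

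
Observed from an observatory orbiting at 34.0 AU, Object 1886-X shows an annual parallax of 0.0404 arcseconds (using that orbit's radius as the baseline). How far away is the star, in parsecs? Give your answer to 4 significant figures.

841.6 pc

With baseline B (in AU) and parallax p (in arcsec), d = B/p parsecs.
d = 34.0 / 0.0404 = 841.58 pc.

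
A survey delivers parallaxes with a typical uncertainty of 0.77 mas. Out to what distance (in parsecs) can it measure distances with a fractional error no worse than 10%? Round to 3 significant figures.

σ_d/d = σ_p/p, so the condition is σ_p/p ≤ 0.10, i.e. p ≥ σ_p/0.10.
p_min = 0.77/0.10 = 7.7 mas = 0.0077 arcsec.
d_max = 1/p_min = 1/0.0077 = 129.87 pc.

130 pc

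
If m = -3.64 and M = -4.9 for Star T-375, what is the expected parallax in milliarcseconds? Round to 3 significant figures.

56.0 mas

m − M = -3.64 − (-4.9) = 1.26.
d = 10^((m−M)/5 + 1) = 10^1.252 = 17.865 pc.
p = 1/d = 1/17.865 = 0.055975 arcsec = 55.975 mas.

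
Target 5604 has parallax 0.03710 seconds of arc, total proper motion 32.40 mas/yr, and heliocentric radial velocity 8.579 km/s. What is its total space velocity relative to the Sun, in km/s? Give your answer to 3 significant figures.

d = 1/p = 1/0.03710″ = 26.954 pc.
μ = 32.40 mas/yr = 0.03240 ″/yr.
v_t = 4.740 μ d = 4.740 × 0.03240 × 26.954 = 4.1395 km/s.
v = √(v_r² + v_t²) = √(8.579² + 4.1395²) = √90.7347 = 9.5255 km/s.

9.53 km/s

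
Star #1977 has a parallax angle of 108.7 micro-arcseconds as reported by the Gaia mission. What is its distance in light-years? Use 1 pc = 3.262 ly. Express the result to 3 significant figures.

30000 light years

p = 108.7 micro-arcseconds = 0.0001087 arcsec.
d = 1/p = 1/0.0001087 = 9199.6 pc.
In light-years: 9199.6 × 3.262 = 30009 ly.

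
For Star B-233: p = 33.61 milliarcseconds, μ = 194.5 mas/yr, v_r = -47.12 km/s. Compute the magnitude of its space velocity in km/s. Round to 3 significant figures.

d = 1/p = 1/0.03361″ = 29.753 pc.
μ = 194.5 mas/yr = 0.1945 ″/yr.
v_t = 4.740 μ d = 4.740 × 0.1945 × 29.753 = 27.43 km/s.
v = √(v_r² + v_t²) = √((-47.12)² + 27.43²) = √2972.7 = 54.522 km/s.

54.5 km/s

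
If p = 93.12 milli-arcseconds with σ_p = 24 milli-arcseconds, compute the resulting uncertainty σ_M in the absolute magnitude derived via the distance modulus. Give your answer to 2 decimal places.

M = m − 5 log₁₀ d + 5 = m + 5 log₁₀ p + 5, so ∂M/∂p = 5/(p ln 10).
σ_M = (5/ln 10) · (σ_p/p) = 2.1715 × 24/93.12 = 2.1715 × 0.25773 = 0.55966.

σ_M = 0.56 mag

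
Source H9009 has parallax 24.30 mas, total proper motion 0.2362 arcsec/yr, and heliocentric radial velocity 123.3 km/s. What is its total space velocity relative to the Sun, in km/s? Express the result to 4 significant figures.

d = 1/p = 1/0.02430″ = 41.152 pc.
v_t = 4.740 μ d = 4.740 × 0.2362 × 41.152 = 46.073 km/s.
v = √(v_r² + v_t²) = √(123.3² + 46.073²) = √17325.6 = 131.63 km/s.

131.6 km/s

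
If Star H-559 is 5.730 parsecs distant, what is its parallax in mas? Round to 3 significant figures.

p = 1/d = 1/5.73 = 0.17452 arcsec.
= 0.17452 × 1000 = 174.52 mas.

175 mas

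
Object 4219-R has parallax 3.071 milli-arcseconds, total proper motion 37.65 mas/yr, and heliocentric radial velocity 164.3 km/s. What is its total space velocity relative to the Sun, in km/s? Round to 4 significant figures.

174.3 km/s

d = 1/p = 1/0.003071″ = 325.63 pc.
μ = 37.65 mas/yr = 0.03765 ″/yr.
v_t = 4.740 μ d = 4.740 × 0.03765 × 325.63 = 58.112 km/s.
v = √(v_r² + v_t²) = √(164.3² + 58.112²) = √30371.5 = 174.27 km/s.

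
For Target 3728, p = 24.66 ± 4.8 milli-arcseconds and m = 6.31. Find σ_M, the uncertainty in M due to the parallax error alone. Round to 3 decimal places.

M = m − 5 log₁₀ d + 5 = m + 5 log₁₀ p + 5, so ∂M/∂p = 5/(p ln 10).
σ_M = (5/ln 10) · (σ_p/p) = 2.1715 × 4.8/24.66 = 2.1715 × 0.19465 = 0.42268.

σ_M = 0.423 mag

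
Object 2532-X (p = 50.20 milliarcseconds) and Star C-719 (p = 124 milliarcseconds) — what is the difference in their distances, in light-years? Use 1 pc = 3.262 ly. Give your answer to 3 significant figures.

38.7 ly

d_A = 1/0.05020″ = 19.92 pc; d_B = 1/0.1240″ = 8.0645 pc.
|d_B − d_A| = |8.0645 − 19.92| = 11.856 pc = 11.856 × 3.262 ly = 38.674 ly.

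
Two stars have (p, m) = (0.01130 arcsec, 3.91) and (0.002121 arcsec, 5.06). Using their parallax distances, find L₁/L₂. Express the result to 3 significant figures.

L₁/L₂ = 0.102

d₁ = 1/p₁ = 1/0.01130″ = 88.496 pc; d₂ = 1/p₂ = 1/0.002121″ = 471.48 pc.
M₁ = m₁ − 5 log₁₀ d₁ + 5 = 3.91 − 9.7346 + 5 = -0.8246.
M₂ = 5.06 − 13.3673 + 5 = -3.3073.
L₁/L₂ = 10^(0.4(M₂ − M₁)) = 10^(0.4 × (-2.4827)) = 10^(-0.99308) = 0.10161.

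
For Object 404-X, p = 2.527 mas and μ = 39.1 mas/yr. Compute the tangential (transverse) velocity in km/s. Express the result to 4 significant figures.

73.34 km/s

d = 1/p = 1/0.002527″ = 395.73 pc.
μ = 39.1 mas/yr = 0.0391 ″/yr.
v_t = 4.74 × μ × d = 4.74 × 0.0391 × 395.73 = 73.342 km/s.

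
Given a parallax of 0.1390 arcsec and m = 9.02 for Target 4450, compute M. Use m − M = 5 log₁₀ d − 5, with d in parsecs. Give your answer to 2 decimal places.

d = 1/p = 1/0.1390″ = 7.1942 pc.
m − M = 5 log₁₀(7.1942) − 5 = 4.2849 − 5 = -0.7151.
M = m − (m − M) = 9.02 − (-0.7151) = 9.74.

M = 9.74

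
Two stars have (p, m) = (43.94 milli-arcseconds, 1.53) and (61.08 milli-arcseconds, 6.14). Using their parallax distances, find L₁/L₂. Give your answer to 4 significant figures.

L₁/L₂ = 134.9

d₁ = 1/p₁ = 1/0.04394″ = 22.758 pc; d₂ = 1/p₂ = 1/0.06108″ = 16.372 pc.
M₁ = m₁ − 5 log₁₀ d₁ + 5 = 1.53 − 6.7857 + 5 = -0.2557.
M₂ = 6.14 − 6.0705 + 5 = 5.0695.
L₁/L₂ = 10^(0.4(M₂ − M₁)) = 10^(0.4 × 5.3252) = 10^2.13008 = 134.92.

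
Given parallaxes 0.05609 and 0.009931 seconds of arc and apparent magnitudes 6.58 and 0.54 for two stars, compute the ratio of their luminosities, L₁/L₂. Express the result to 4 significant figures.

d₁ = 1/p₁ = 1/0.05609″ = 17.828 pc; d₂ = 1/p₂ = 1/0.009931″ = 100.69 pc.
M₁ = m₁ − 5 log₁₀ d₁ + 5 = 6.58 − 6.2555 + 5 = 5.3245.
M₂ = 0.54 − 10.0149 + 5 = -4.4749.
L₁/L₂ = 10^(0.4(M₂ − M₁)) = 10^(0.4 × (-9.7994)) = 10^(-3.91976) = 0.00012029.

L₁/L₂ = 0.0001203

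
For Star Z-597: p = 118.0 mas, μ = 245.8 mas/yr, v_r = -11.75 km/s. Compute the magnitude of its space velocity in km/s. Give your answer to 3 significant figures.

d = 1/p = 1/0.1180″ = 8.4746 pc.
μ = 245.8 mas/yr = 0.2458 ″/yr.
v_t = 4.740 μ d = 4.740 × 0.2458 × 8.4746 = 9.8737 km/s.
v = √(v_r² + v_t²) = √((-11.75)² + 9.8737²) = √235.552 = 15.348 km/s.

15.3 km/s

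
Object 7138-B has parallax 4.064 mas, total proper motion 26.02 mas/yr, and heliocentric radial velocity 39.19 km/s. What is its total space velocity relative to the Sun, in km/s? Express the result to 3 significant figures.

49.6 km/s

d = 1/p = 1/0.004064″ = 246.06 pc.
μ = 26.02 mas/yr = 0.02602 ″/yr.
v_t = 4.740 μ d = 4.740 × 0.02602 × 246.06 = 30.348 km/s.
v = √(v_r² + v_t²) = √(39.19² + 30.348²) = √2456.86 = 49.567 km/s.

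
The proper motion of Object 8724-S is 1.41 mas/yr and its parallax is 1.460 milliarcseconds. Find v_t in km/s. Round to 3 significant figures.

4.58 km/s

d = 1/p = 1/0.001460″ = 684.93 pc.
μ = 1.41 mas/yr = 0.00141 ″/yr.
v_t = 4.74 × μ × d = 4.74 × 0.00141 × 684.93 = 4.5777 km/s.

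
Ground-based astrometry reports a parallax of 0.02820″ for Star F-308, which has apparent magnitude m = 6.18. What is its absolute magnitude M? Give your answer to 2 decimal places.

M = 3.43

d = 1/p = 1/0.02820″ = 35.461 pc.
m − M = 5 log₁₀(35.461) − 5 = 7.7488 − 5 = 2.7488.
M = m − (m − M) = 6.18 − 2.7488 = 3.43.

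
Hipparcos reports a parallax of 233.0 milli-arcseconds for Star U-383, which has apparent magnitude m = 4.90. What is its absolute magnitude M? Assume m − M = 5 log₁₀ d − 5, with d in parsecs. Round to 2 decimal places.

M = 6.74

d = 1/p = 1/0.2330″ = 4.2918 pc.
m − M = 5 log₁₀(4.2918) − 5 = 3.1632 − 5 = -1.8368.
M = m − (m − M) = 4.90 − (-1.8368) = 6.74.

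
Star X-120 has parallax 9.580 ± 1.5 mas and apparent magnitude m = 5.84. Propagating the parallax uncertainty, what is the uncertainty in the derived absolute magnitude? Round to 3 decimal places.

σ_M = 0.340 mag

M = m − 5 log₁₀ d + 5 = m + 5 log₁₀ p + 5, so ∂M/∂p = 5/(p ln 10).
σ_M = (5/ln 10) · (σ_p/p) = 2.1715 × 1.5/9.580 = 2.1715 × 0.15658 = 0.34001.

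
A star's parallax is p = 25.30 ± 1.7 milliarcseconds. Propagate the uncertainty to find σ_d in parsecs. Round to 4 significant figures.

d = 1/p, so σ_d = σ_p / p².
σ_d = 0.00170 / (0.02530)² = 0.00170 / 0.00064009 = 2.6559 pc.

2.656 pc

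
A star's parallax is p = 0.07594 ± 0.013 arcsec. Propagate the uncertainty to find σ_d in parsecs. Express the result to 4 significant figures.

d = 1/p, so σ_d = σ_p / p².
σ_d = 0.0130 / (0.07594)² = 0.0130 / 0.0057669 = 2.2542 pc.

2.254 pc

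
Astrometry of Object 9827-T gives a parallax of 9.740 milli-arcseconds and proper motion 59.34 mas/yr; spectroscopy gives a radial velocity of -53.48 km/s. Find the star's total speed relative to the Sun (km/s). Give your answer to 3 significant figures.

d = 1/p = 1/0.009740″ = 102.67 pc.
μ = 59.34 mas/yr = 0.05934 ″/yr.
v_t = 4.740 μ d = 4.740 × 0.05934 × 102.67 = 28.878 km/s.
v = √(v_r² + v_t²) = √((-53.48)² + 28.878²) = √3694.05 = 60.779 km/s.

60.8 km/s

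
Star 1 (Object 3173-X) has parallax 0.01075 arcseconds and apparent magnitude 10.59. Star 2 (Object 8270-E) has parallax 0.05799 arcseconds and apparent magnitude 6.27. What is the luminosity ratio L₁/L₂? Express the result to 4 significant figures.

L₁/L₂ = 0.5444

d₁ = 1/p₁ = 1/0.01075″ = 93.023 pc; d₂ = 1/p₂ = 1/0.05799″ = 17.244 pc.
M₁ = m₁ − 5 log₁₀ d₁ + 5 = 10.59 − 9.8430 + 5 = 5.7470.
M₂ = 6.27 − 6.1832 + 5 = 5.0868.
L₁/L₂ = 10^(0.4(M₂ − M₁)) = 10^(0.4 × (-0.6602)) = 10^(-0.26408) = 0.5444.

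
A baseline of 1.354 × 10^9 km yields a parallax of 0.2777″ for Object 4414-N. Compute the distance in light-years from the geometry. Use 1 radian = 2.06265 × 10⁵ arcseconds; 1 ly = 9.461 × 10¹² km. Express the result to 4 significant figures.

106.3 ly

θ = 0.2777″ = 0.2777/206265 = 1.3463 × 10^-6 rad.
d = B/θ = (1.354 × 10^9) / (1.3463 × 10^-6) = 1.0057 × 10^15 km = (1.0057 × 10^15) / (9.461 × 10^12) ly = 106.3 ly.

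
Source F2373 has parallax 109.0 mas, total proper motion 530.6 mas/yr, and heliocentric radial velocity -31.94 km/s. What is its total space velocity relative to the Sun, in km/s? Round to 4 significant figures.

d = 1/p = 1/0.1090″ = 9.1743 pc.
μ = 530.6 mas/yr = 0.5306 ″/yr.
v_t = 4.740 μ d = 4.740 × 0.5306 × 9.1743 = 23.074 km/s.
v = √(v_r² + v_t²) = √((-31.94)² + 23.074²) = √1552.57 = 39.403 km/s.

39.40 km/s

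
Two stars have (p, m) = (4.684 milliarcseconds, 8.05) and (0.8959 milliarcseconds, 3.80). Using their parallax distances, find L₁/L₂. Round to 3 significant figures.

d₁ = 1/p₁ = 1/0.004684″ = 213.49 pc; d₂ = 1/p₂ = 1/0.0008959″ = 1116.2 pc.
M₁ = m₁ − 5 log₁₀ d₁ + 5 = 8.05 − 11.6469 + 5 = 1.4031.
M₂ = 3.80 − 15.2387 + 5 = -6.4387.
L₁/L₂ = 10^(0.4(M₂ − M₁)) = 10^(0.4 × (-7.8418)) = 10^(-3.13672) = 0.00072993.

L₁/L₂ = 0.000730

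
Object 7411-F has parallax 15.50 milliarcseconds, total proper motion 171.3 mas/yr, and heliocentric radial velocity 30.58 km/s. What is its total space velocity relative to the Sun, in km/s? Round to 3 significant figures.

d = 1/p = 1/0.01550″ = 64.516 pc.
μ = 171.3 mas/yr = 0.1713 ″/yr.
v_t = 4.740 μ d = 4.740 × 0.1713 × 64.516 = 52.385 km/s.
v = √(v_r² + v_t²) = √(30.58² + 52.385²) = √3679.32 = 60.657 km/s.

60.7 km/s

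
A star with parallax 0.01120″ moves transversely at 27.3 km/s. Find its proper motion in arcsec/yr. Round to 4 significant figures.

0.06451 arcsec/yr

d = 1/p = 1/0.01120″ = 89.286 pc.
μ = v_t / (4.74 d) = 27.3 / (4.74 × 89.286) = 27.3 / 423.22 = 0.064505 ″/yr.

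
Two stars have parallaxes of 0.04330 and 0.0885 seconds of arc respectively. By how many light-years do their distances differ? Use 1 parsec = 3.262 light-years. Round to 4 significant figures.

38.48 ly

d_A = 1/0.04330″ = 23.095 pc; d_B = 1/0.08850″ = 11.299 pc.
|d_B − d_A| = |11.299 − 23.095| = 11.796 pc = 11.796 × 3.262 ly = 38.479 ly.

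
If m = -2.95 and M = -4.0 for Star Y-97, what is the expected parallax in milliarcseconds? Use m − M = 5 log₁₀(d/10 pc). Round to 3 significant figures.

m − M = -2.95 − (-4.0) = 1.05.
d = 10^((m−M)/5 + 1) = 10^1.210 = 16.218 pc.
p = 1/d = 1/16.218 = 0.06166 arcsec = 61.66 mas.

61.7 mas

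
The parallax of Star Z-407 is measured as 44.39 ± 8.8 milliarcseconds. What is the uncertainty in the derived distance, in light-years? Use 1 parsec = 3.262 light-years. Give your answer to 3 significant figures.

d = 1/p, so σ_d = σ_p / p².
σ_d = 0.00880 / (0.04439)² = 0.00880 / 0.0019705 = 4.4659 pc = 4.4659 × 3.262 ly = 14.568 ly.

14.6 ly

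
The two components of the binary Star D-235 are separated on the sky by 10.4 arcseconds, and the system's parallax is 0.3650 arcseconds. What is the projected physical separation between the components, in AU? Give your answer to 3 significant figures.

28.5 AU

d = 1/p = 1/0.3650″ = 2.7397 pc.
At distance d (pc), an angle of θ arcsec spans θ·d AU: s = 10.4 × 2.7397 = 28.493 AU.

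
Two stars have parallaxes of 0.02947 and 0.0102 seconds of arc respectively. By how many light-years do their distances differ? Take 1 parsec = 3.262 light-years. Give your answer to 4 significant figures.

209.1 ly

d_A = 1/0.02947″ = 33.933 pc; d_B = 1/0.01020″ = 98.039 pc.
|d_B − d_A| = |98.039 − 33.933| = 64.106 pc = 64.106 × 3.262 ly = 209.11 ly.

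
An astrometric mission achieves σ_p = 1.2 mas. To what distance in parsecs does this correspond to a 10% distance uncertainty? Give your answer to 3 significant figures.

σ_d/d = σ_p/p, so the condition is σ_p/p ≤ 0.10, i.e. p ≥ σ_p/0.10.
p_min = 1.2/0.10 = 12 mas = 0.012 arcsec.
d_max = 1/p_min = 1/0.012 = 83.333 pc.

83.3 pc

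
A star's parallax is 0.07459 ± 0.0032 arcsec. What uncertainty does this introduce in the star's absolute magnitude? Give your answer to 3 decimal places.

σ_M = 0.093 mag

M = m − 5 log₁₀ d + 5 = m + 5 log₁₀ p + 5, so ∂M/∂p = 5/(p ln 10).
σ_M = (5/ln 10) · (σ_p/p) = 2.1715 × 0.0032/0.07459 = 2.1715 × 0.042901 = 0.09316.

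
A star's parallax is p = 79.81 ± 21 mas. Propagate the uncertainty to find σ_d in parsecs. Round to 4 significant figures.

3.297 pc

d = 1/p, so σ_d = σ_p / p².
σ_d = 0.0210 / (0.07981)² = 0.0210 / 0.0063696 = 3.2969 pc.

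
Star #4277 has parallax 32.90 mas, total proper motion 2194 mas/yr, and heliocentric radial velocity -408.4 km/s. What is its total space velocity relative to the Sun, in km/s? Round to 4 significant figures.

516.4 km/s

d = 1/p = 1/0.03290″ = 30.395 pc.
μ = 2194 mas/yr = 2.194 ″/yr.
v_t = 4.740 μ d = 4.740 × 2.194 × 30.395 = 316.09 km/s.
v = √(v_r² + v_t²) = √((-408.4)² + 316.09²) = √266703 = 516.43 km/s.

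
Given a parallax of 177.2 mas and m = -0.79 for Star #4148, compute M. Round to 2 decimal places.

d = 1/p = 1/0.1772″ = 5.6433 pc.
m − M = 5 log₁₀(5.6433) − 5 = 3.7577 − 5 = -1.2423.
M = m − (m − M) = -0.79 − (-1.2423) = 0.45.

M = 0.45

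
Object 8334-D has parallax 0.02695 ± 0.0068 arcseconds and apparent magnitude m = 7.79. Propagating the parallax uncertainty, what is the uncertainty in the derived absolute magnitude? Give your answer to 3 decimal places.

M = m − 5 log₁₀ d + 5 = m + 5 log₁₀ p + 5, so ∂M/∂p = 5/(p ln 10).
σ_M = (5/ln 10) · (σ_p/p) = 2.1715 × 0.0068/0.02695 = 2.1715 × 0.25232 = 0.54791.

σ_M = 0.548 mag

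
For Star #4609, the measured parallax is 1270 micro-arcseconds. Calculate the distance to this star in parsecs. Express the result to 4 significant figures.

787.4 pc

p = 1270 micro-arcseconds = 0.001270 arcsec.
d = 1/p = 1/0.001270 = 787.4 pc.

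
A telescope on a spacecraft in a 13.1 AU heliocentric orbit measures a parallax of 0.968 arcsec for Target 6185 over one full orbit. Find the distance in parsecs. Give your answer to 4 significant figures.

13.53 pc

With baseline B (in AU) and parallax p (in arcsec), d = B/p parsecs.
d = 13.1 / 0.968 = 13.533 pc.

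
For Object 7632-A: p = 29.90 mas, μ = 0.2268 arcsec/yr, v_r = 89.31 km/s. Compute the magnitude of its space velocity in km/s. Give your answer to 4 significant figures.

d = 1/p = 1/0.02990″ = 33.445 pc.
v_t = 4.740 μ d = 4.740 × 0.2268 × 33.445 = 35.954 km/s.
v = √(v_r² + v_t²) = √(89.31² + 35.954²) = √9268.97 = 96.275 km/s.

96.28 km/s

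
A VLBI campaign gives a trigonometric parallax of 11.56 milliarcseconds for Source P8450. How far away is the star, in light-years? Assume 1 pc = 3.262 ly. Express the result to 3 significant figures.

282 light years

p = 11.56 milliarcseconds = 0.01156 arcsec.
d = 1/p = 1/0.01156 = 86.505 pc.
In light-years: 86.505 × 3.262 = 282.18 ly.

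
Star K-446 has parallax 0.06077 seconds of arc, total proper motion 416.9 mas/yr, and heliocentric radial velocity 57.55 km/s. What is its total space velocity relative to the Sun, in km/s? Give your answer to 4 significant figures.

d = 1/p = 1/0.06077″ = 16.455 pc.
μ = 416.9 mas/yr = 0.4169 ″/yr.
v_t = 4.740 μ d = 4.740 × 0.4169 × 16.455 = 32.517 km/s.
v = √(v_r² + v_t²) = √(57.55² + 32.517²) = √4369.36 = 66.101 km/s.

66.10 km/s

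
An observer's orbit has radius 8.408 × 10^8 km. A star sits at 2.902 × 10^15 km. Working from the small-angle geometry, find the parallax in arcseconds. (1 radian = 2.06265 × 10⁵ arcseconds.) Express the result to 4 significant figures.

θ ≈ B/d = (8.408 × 10^8) / (2.902 × 10^15) = 2.8973 × 10^-7 rad.
In arcseconds: 2.8973 × 10^-7 × 206265 = 0.059761″.

0.05976 arcsec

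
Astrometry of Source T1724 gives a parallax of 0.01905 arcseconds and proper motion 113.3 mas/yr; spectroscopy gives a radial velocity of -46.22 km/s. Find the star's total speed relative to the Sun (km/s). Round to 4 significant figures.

54.14 km/s

d = 1/p = 1/0.01905″ = 52.493 pc.
μ = 113.3 mas/yr = 0.1133 ″/yr.
v_t = 4.740 μ d = 4.740 × 0.1133 × 52.493 = 28.191 km/s.
v = √(v_r² + v_t²) = √((-46.22)² + 28.191²) = √2931.02 = 54.139 km/s.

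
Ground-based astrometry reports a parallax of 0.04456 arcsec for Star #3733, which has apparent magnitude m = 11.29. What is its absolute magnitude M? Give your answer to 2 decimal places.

M = 9.53

d = 1/p = 1/0.04456″ = 22.442 pc.
m − M = 5 log₁₀(22.442) − 5 = 6.7553 − 5 = 1.7553.
M = m − (m − M) = 11.29 − 1.7553 = 9.53.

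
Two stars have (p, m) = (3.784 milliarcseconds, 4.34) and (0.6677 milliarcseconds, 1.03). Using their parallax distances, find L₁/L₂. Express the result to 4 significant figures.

L₁/L₂ = 0.001477

d₁ = 1/p₁ = 1/0.003784″ = 264.27 pc; d₂ = 1/p₂ = 1/0.0006677″ = 1497.7 pc.
M₁ = m₁ − 5 log₁₀ d₁ + 5 = 4.34 − 12.1102 + 5 = -2.7702.
M₂ = 1.03 − 15.8771 + 5 = -9.8471.
L₁/L₂ = 10^(0.4(M₂ − M₁)) = 10^(0.4 × (-7.0769)) = 10^(-2.83076) = 0.0014765.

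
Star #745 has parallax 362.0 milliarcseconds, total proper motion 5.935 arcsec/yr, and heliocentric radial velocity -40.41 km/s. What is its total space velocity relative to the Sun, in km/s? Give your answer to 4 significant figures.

87.59 km/s

d = 1/p = 1/0.3620″ = 2.7624 pc.
v_t = 4.740 μ d = 4.740 × 5.935 × 2.7624 = 77.712 km/s.
v = √(v_r² + v_t²) = √((-40.41)² + 77.712²) = √7672.12 = 87.591 km/s.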